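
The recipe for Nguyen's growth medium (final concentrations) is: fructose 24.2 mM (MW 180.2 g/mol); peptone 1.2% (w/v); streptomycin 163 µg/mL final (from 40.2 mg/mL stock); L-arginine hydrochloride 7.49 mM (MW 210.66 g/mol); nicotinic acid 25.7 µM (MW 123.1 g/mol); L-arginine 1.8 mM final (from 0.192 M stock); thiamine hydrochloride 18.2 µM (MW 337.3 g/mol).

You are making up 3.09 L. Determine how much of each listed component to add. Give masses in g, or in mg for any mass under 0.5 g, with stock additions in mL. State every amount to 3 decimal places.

fructose 13.475 g; peptone 37.080 g; streptomycin 12.529 mL; L-arginine hydrochloride 4.876 g; nicotinic acid 9.776 mg; L-arginine 28.969 mL; thiamine hydrochloride 18.969 mg

Scale factor relative to 1 L: 3.09.
fructose: 24.2 mmol/L × 180.2 g/mol × 3.09 L ÷ 1000 = 13.475 g
peptone: 1.2 g per 100 mL × 3090 mL ÷ 100 = 37.080 g
streptomycin: V = C2·V2/C1 = 163 µg/mL × 3090 mL ÷ 40200 µg/mL = 12.529 mL
L-arginine hydrochloride: 7.49 mmol/L × 210.66 g/mol × 3.09 L ÷ 1000 = 4.876 g
nicotinic acid: 25.7 µmol/L × 123.1 g/mol × 3.09 L ÷ 1000 = 9.776 mg
L-arginine: V = C2·V2/C1 = 1.8 mM × 3090 mL ÷ 192 mM = 28.969 mL
thiamine hydrochloride: 18.2 µmol/L × 337.3 g/mol × 3.09 L ÷ 1000 = 18.969 mg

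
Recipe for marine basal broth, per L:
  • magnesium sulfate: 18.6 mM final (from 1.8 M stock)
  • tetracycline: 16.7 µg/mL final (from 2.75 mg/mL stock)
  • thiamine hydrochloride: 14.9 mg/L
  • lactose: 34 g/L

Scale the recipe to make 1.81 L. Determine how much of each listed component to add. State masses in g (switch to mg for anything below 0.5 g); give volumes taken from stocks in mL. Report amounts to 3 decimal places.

Scale factor relative to 1 L: 1.81.
magnesium sulfate: C1V1 = C2V2 → 18.6 mM × 1810 mL ÷ 1800 mM = 18.703 mL
tetracycline: V = C2·V2/C1 = 16.7 µg/mL × 1810 mL ÷ 2750 µg/mL = 10.992 mL
thiamine hydrochloride: 14.9 mg/L × 1.81 L = 26.969 mg
lactose: 34 g/L × 1.81 L = 61.540 g

magnesium sulfate 18.703 mL; tetracycline 10.992 mL; thiamine hydrochloride 26.969 mg; lactose 61.540 g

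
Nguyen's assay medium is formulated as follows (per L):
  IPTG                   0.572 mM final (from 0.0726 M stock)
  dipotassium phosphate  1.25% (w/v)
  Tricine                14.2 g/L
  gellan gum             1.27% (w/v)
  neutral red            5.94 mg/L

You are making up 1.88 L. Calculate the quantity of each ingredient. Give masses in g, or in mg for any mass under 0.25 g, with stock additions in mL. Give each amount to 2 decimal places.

IPTG 14.81 mL; dipotassium phosphate 23.50 g; Tricine 26.70 g; gellan gum 23.88 g; neutral red 11.17 mg

Working volume: 1.88 L.
IPTG: C1V1 = C2V2 → 0.572 mM × 1880 mL ÷ 72.6 mM = 14.81 mL
dipotassium phosphate: 1.25% w/v = 12.5 g/L → 12.5 × 1.88 L = 23.50 g
Tricine: 14.2 g/L × 1.88 L = 26.70 g
gellan gum: 1.27% w/v = 12.7 g/L → 12.7 × 1.88 L = 23.88 g
neutral red: 5.94 mg/L × 1.88 L = 11.17 mg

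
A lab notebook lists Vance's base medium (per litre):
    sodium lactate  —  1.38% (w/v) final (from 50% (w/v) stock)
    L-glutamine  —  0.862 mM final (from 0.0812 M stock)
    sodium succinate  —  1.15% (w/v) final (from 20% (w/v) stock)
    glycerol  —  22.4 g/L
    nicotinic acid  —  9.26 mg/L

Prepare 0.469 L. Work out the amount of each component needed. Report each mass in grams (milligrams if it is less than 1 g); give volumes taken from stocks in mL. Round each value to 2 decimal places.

Scale factor relative to 1 L: 0.469.
sodium lactate: V = C2·V2/C1 = 1.38% ÷ 50% × 469 mL = 12.94 mL
L-glutamine: dilute stock: 0.862 mM × 469 mL ÷ 81.2 mM = 4.98 mL
sodium succinate: dilute stock: 1.15% ÷ 20% × 469 mL = 26.97 mL
glycerol: 22.4 g/L × 0.469 L = 10.51 g
nicotinic acid: 9.26 mg/L × 0.469 L = 4.34 mg

sodium lactate 12.94 mL; L-glutamine 4.98 mL; sodium succinate 26.97 mL; glycerol 10.51 g; nicotinic acid 4.34 mg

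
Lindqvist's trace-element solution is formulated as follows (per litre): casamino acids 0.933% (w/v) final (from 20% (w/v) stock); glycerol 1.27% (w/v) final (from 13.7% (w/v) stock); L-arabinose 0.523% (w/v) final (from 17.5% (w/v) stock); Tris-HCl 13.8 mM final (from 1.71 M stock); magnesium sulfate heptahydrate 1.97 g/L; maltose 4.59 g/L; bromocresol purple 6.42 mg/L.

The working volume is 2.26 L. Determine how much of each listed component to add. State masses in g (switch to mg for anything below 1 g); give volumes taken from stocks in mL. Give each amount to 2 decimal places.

Working volume: 2.26 L.
casamino acids: dilute stock: 0.933% ÷ 20% × 2260 mL = 105.43 mL
glycerol: V = C2·V2/C1 = 1.27% ÷ 13.7% × 2260 mL = 209.50 mL
L-arabinose: dilute stock: 0.523% ÷ 17.5% × 2260 mL = 67.54 mL
Tris-HCl: C1V1 = C2V2 → 13.8 mM × 2260 mL ÷ 1710 mM = 18.24 mL
magnesium sulfate heptahydrate: 1.97 g/L × 2.26 L = 4.45 g
maltose: 4.59 g/L × 2.26 L = 10.37 g
bromocresol purple: 6.42 mg/L × 2.26 L = 14.51 mg

casamino acids 105.43 mL; glycerol 209.50 mL; L-arabinose 67.54 mL; Tris-HCl 18.24 mL; magnesium sulfate heptahydrate 4.45 g; maltose 10.37 g; bromocresol purple 14.51 mg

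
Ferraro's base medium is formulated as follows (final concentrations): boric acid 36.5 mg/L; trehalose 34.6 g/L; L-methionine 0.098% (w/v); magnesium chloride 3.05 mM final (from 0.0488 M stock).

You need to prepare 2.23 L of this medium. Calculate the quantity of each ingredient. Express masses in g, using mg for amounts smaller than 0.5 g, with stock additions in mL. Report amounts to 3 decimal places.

boric acid 81.395 mg; trehalose 77.158 g; L-methionine 2.185 g; magnesium chloride 139.375 mL

Scale factor relative to 1 L: 2.23.
boric acid: 36.5 mg/L × 2.23 L = 81.395 mg
trehalose: 34.6 g/L × 2.23 L = 77.158 g
L-methionine: 0.098 g per 100 mL × 2230 mL ÷ 100 = 2.185 g
magnesium chloride: V = C2·V2/C1 = 3.05 mM × 2230 mL ÷ 48.8 mM = 139.375 mL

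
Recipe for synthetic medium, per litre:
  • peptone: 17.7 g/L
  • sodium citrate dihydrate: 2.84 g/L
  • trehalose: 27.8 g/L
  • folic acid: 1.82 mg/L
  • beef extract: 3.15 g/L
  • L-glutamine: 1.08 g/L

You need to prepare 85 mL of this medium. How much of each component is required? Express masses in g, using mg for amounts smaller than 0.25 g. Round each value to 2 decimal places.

peptone 1.50 g; sodium citrate dihydrate 241.40 mg; trehalose 2.36 g; folic acid 0.15 mg; beef extract 0.27 g; L-glutamine 91.80 mg

Target volume = 85 mL = 0.085 L.
peptone: 17.7 g/L × 0.085 L = 1.50 g
sodium citrate dihydrate: 2.84 g/L × 0.085 L = 0.2414 g = 241.40 mg
trehalose: 27.8 g/L × 0.085 L = 2.36 g
folic acid: 1.82 mg/L × 0.085 L = 0.15 mg
beef extract: 3.15 g/L × 0.085 L = 0.27 g
L-glutamine: 1.08 g/L × 0.085 L = 0.0918 g = 91.80 mg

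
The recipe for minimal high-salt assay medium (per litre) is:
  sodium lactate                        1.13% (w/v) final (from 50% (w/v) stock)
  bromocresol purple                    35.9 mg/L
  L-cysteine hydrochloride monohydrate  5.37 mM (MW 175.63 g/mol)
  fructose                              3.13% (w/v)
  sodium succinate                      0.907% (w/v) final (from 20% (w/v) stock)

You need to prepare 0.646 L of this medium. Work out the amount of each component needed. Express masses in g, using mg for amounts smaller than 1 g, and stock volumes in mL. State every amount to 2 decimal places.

Working volume: 0.646 L.
sodium lactate: V = C2·V2/C1 = 1.13% ÷ 50% × 646 mL = 14.60 mL
bromocresol purple: 35.9 mg/L × 0.646 L = 23.19 mg
L-cysteine hydrochloride monohydrate: 5.37 mmol/L × 175.63 mg/mmol × 0.646 L = 609.26 mg
fructose: 3.13 g per 100 mL × 646 mL ÷ 100 = 20.22 g
sodium succinate: V = C2·V2/C1 = 0.907% ÷ 20% × 646 mL = 29.30 mL

sodium lactate 14.60 mL; bromocresol purple 23.19 mg; L-cysteine hydrochloride monohydrate 609.26 mg; fructose 20.22 g; sodium succinate 29.30 mL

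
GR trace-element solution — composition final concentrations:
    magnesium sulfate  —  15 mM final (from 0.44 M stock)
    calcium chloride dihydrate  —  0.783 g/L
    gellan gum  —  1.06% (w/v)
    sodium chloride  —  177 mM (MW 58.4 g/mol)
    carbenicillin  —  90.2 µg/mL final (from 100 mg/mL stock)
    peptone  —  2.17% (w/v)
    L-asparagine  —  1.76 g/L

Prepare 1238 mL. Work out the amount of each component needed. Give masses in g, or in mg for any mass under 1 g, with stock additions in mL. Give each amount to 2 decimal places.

Target volume = 1238 mL = 1.238 L.
magnesium sulfate: V = C2·V2/C1 = 15 mM × 1238 mL ÷ 440 mM = 42.20 mL
calcium chloride dihydrate: 0.783 g/L × 1.238 L = 0.969354 g = 969.35 mg
gellan gum: 1.06% w/v = 10.6 g/L → 10.6 × 1.238 L = 13.12 g
sodium chloride: 177 mmol/L × 58.4 g/mol × 1.238 L ÷ 1000 = 12.80 g
carbenicillin: V = C2·V2/C1 = 90.2 µg/mL × 1238 mL ÷ 100000 µg/mL = 1.12 mL
peptone: 2.17 g per 100 mL × 1238 mL ÷ 100 = 26.86 g
L-asparagine: 1.76 g/L × 1.238 L = 2.18 g

magnesium sulfate 42.20 mL; calcium chloride dihydrate 969.35 mg; gellan gum 13.12 g; sodium chloride 12.80 g; carbenicillin 1.12 mL; peptone 26.86 g; L-asparagine 2.18 g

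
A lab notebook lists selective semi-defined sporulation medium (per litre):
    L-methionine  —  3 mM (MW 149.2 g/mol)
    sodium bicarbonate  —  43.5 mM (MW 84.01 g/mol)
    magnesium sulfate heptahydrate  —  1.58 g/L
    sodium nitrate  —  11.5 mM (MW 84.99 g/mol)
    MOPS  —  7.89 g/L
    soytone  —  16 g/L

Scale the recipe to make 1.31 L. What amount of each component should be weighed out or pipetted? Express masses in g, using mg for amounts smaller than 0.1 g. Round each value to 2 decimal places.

L-methionine 0.59 g; sodium bicarbonate 4.79 g; magnesium sulfate heptahydrate 2.07 g; sodium nitrate 1.28 g; MOPS 10.34 g; soytone 20.96 g

Working volume: 1.31 L.
L-methionine: 3 mmol/L × 149.2 g/mol × 1.31 L ÷ 1000 = 0.59 g
sodium bicarbonate: 43.5 mmol/L × 84.01 g/mol × 1.31 L ÷ 1000 = 4.79 g
magnesium sulfate heptahydrate: 1.58 g/L × 1.31 L = 2.07 g
sodium nitrate: 11.5 mmol/L × 84.99 g/mol × 1.31 L ÷ 1000 = 1.28 g
MOPS: 7.89 g/L × 1.31 L = 10.34 g
soytone: 16 g/L × 1.31 L = 20.96 g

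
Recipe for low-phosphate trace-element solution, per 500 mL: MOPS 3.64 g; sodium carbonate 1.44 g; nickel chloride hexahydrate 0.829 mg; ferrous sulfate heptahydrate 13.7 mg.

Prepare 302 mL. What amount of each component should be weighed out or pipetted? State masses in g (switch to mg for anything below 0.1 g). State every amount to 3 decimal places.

MOPS 2.199 g; sodium carbonate 0.870 g; nickel chloride hexahydrate 0.501 mg; ferrous sulfate heptahydrate 8.275 mg

Scale factor = 302 mL / 500 mL = 0.604.
MOPS: 3.64 g × (302 mL / 500 mL) = 2.199 g
sodium carbonate: 1.44 g × (302 mL / 500 mL) = 0.870 g
nickel chloride hexahydrate: 0.829 mg × (302 mL / 500 mL) = 0.501 mg
ferrous sulfate heptahydrate: 13.7 mg × (302 mL / 500 mL) = 8.275 mg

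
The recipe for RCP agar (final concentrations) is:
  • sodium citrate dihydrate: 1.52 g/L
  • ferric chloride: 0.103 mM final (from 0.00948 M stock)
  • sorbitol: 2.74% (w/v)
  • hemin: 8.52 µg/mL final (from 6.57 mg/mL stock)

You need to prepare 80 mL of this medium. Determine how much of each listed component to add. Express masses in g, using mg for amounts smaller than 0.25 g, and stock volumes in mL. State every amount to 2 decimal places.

sodium citrate dihydrate 121.60 mg; ferric chloride 0.87 mL; sorbitol 2.19 g; hemin 0.10 mL

Working volume: 80 mL = 0.08 L.
sodium citrate dihydrate: 1.52 g/L × 0.08 L = 0.1216 g = 121.60 mg
ferric chloride: dilute stock: 0.103 mM × 80 mL ÷ 9.48 mM = 0.87 mL
sorbitol: 2.74% w/v = 27.4 g/L → 27.4 × 0.08 L = 2.19 g
hemin: C1V1 = C2V2 → 8.52 µg/mL × 80 mL ÷ 6570 µg/mL = 0.10 mL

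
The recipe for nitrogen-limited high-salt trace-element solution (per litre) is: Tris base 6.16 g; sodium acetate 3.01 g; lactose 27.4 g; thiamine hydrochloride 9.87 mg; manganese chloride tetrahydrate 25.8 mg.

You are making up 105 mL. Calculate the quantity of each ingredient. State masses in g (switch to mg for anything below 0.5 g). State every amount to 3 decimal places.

Scale factor = 105 mL / 1000 mL = 0.105.
Tris base: 6.16 g × (105 mL / 1000 mL) = 0.647 g
sodium acetate: 3.01 g × (105 mL / 1000 mL) = 0.31605 g = 316.050 mg
lactose: 27.4 g × (105 mL / 1000 mL) = 2.877 g
thiamine hydrochloride: 9.87 mg × (105 mL / 1000 mL) = 1.036 mg
manganese chloride tetrahydrate: 25.8 mg × (105 mL / 1000 mL) = 2.709 mg

Tris base 0.647 g; sodium acetate 316.050 mg; lactose 2.877 g; thiamine hydrochloride 1.036 mg; manganese chloride tetrahydrate 2.709 mg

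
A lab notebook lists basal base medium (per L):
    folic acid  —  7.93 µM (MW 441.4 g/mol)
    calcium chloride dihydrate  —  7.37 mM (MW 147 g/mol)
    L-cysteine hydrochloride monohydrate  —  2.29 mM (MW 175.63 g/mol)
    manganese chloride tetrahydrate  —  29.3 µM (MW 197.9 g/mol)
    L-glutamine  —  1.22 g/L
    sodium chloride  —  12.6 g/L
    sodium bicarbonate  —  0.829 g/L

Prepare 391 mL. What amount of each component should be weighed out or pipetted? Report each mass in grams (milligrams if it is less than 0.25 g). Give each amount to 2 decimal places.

folic acid 1.37 mg; calcium chloride dihydrate 0.42 g; L-cysteine hydrochloride monohydrate 157.26 mg; manganese chloride tetrahydrate 2.27 mg; L-glutamine 0.48 g; sodium chloride 4.93 g; sodium bicarbonate 0.32 g

Target volume = 391 mL = 0.391 L.
folic acid: 7.93 µmol/L × 441.4 g/mol × 0.391 L ÷ 1000 = 1.37 mg
calcium chloride dihydrate: 7.37 mmol/L × 147 g/mol × 0.391 L ÷ 1000 = 0.42 g
L-cysteine hydrochloride monohydrate: 2.29 mmol/L × 175.63 mg/mmol × 0.391 L = 157.26 mg
manganese chloride tetrahydrate: 29.3 µmol/L × 197.9 g/mol × 0.391 L ÷ 1000 = 2.27 mg
L-glutamine: 1.22 g/L × 0.391 L = 0.48 g
sodium chloride: 12.6 g/L × 0.391 L = 4.93 g
sodium bicarbonate: 0.829 g/L × 0.391 L = 0.32 g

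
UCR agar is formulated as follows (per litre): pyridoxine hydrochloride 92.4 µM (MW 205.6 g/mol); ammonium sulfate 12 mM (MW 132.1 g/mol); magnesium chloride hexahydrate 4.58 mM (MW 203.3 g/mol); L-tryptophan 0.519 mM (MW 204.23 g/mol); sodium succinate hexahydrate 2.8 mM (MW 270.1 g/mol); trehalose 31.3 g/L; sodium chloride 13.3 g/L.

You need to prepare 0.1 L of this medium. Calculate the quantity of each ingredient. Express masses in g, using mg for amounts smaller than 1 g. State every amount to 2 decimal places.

pyridoxine hydrochloride 1.90 mg; ammonium sulfate 158.52 mg; magnesium chloride hexahydrate 93.11 mg; L-tryptophan 10.60 mg; sodium succinate hexahydrate 75.63 mg; trehalose 3.13 g; sodium chloride 1.33 g

Scale factor relative to 1 L: 0.1.
pyridoxine hydrochloride: 92.4 µmol/L × 205.6 g/mol × 0.1 L ÷ 1000 = 1.90 mg
ammonium sulfate: 12 mmol/L × 132.1 mg/mmol × 0.1 L = 158.52 mg
magnesium chloride hexahydrate: 4.58 mmol/L × 203.3 mg/mmol × 0.1 L = 93.11 mg
L-tryptophan: 0.519 mmol/L × 204.23 mg/mmol × 0.1 L = 10.60 mg
sodium succinate hexahydrate: 2.8 mmol/L × 270.1 mg/mmol × 0.1 L = 75.63 mg
trehalose: 31.3 g/L × 0.1 L = 3.13 g
sodium chloride: 13.3 g/L × 0.1 L = 1.33 g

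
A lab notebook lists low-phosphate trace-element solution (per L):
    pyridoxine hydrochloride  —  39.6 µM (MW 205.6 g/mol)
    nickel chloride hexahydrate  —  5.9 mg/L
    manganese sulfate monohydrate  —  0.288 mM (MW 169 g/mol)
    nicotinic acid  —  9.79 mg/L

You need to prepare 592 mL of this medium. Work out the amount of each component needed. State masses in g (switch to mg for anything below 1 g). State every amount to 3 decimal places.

pyridoxine hydrochloride 4.820 mg; nickel chloride hexahydrate 3.493 mg; manganese sulfate monohydrate 28.814 mg; nicotinic acid 5.796 mg

Scale factor relative to 1 L: 0.592.
pyridoxine hydrochloride: 39.6 µmol/L × 205.6 g/mol × 0.592 L ÷ 1000 = 4.820 mg
nickel chloride hexahydrate: 5.9 mg/L × 0.592 L = 3.493 mg
manganese sulfate monohydrate: 0.288 mmol/L × 169 mg/mmol × 0.592 L = 28.814 mg
nicotinic acid: 9.79 mg/L × 0.592 L = 5.796 mg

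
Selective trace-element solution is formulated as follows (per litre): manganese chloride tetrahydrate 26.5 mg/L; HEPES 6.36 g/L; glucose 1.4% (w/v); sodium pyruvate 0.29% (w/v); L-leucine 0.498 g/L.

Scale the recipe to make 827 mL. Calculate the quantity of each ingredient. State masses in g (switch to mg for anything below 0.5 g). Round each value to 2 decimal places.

Target volume = 827 mL = 0.827 L.
manganese chloride tetrahydrate: 26.5 mg/L × 0.827 L = 21.92 mg
HEPES: 6.36 g/L × 0.827 L = 5.26 g
glucose: 1.4 g per 100 mL × 827 mL ÷ 100 = 11.58 g
sodium pyruvate: 0.29 g per 100 mL × 827 mL ÷ 100 = 2.40 g
L-leucine: 0.498 g/L × 0.827 L = 0.411846 g = 411.85 mg

manganese chloride tetrahydrate 21.92 mg; HEPES 5.26 g; glucose 11.58 g; sodium pyruvate 2.40 g; L-leucine 411.85 mg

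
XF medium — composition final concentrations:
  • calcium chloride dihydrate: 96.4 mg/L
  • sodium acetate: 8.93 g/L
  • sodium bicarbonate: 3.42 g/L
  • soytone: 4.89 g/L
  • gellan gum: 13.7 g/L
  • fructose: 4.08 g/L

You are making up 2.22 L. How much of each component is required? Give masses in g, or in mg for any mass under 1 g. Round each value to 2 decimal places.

Scale factor relative to 1 L: 2.22.
calcium chloride dihydrate: 96.4 mg/L × 2.22 L = 214.01 mg
sodium acetate: 8.93 g/L × 2.22 L = 19.82 g
sodium bicarbonate: 3.42 g/L × 2.22 L = 7.59 g
soytone: 4.89 g/L × 2.22 L = 10.86 g
gellan gum: 13.7 g/L × 2.22 L = 30.41 g
fructose: 4.08 g/L × 2.22 L = 9.06 g

calcium chloride dihydrate 214.01 mg; sodium acetate 19.82 g; sodium bicarbonate 7.59 g; soytone 10.86 g; gellan gum 30.41 g; fructose 9.06 g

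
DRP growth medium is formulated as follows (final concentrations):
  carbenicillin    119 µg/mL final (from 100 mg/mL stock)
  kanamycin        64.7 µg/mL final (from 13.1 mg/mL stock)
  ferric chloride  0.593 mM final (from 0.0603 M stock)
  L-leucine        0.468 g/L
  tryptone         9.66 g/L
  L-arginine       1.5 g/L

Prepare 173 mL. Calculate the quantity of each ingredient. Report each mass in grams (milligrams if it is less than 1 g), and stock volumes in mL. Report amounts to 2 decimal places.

Scale factor relative to 1 L: 0.173.
carbenicillin: C1V1 = C2V2 → 119 µg/mL × 173 mL ÷ 100000 µg/mL = 0.21 mL
kanamycin: dilute stock: 64.7 µg/mL × 173 mL ÷ 13100 µg/mL = 0.85 mL
ferric chloride: dilute stock: 0.593 mM × 173 mL ÷ 60.3 mM = 1.70 mL
L-leucine: 0.468 g/L × 0.173 L = 0.080964 g = 80.96 mg
tryptone: 9.66 g/L × 0.173 L = 1.67 g
L-arginine: 1.5 g/L × 0.173 L = 0.2595 g = 259.50 mg

carbenicillin 0.21 mL; kanamycin 0.85 mL; ferric chloride 1.70 mL; L-leucine 80.96 mg; tryptone 1.67 g; L-arginine 259.50 mg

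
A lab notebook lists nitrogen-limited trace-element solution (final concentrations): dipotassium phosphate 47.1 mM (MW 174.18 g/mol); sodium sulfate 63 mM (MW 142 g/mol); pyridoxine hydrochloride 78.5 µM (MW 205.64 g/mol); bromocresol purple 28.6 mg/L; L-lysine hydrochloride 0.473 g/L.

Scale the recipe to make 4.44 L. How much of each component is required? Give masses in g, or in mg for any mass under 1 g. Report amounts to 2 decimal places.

dipotassium phosphate 36.43 g; sodium sulfate 39.72 g; pyridoxine hydrochloride 71.67 mg; bromocresol purple 126.98 mg; L-lysine hydrochloride 2.10 g

Working volume: 4.44 L.
dipotassium phosphate: 47.1 mmol/L × 174.18 g/mol × 4.44 L ÷ 1000 = 36.43 g
sodium sulfate: 63 mmol/L × 142 g/mol × 4.44 L ÷ 1000 = 39.72 g
pyridoxine hydrochloride: 78.5 µmol/L × 205.64 g/mol × 4.44 L ÷ 1000 = 71.67 mg
bromocresol purple: 28.6 mg/L × 4.44 L = 126.98 mg
L-lysine hydrochloride: 0.473 g/L × 4.44 L = 2.10 g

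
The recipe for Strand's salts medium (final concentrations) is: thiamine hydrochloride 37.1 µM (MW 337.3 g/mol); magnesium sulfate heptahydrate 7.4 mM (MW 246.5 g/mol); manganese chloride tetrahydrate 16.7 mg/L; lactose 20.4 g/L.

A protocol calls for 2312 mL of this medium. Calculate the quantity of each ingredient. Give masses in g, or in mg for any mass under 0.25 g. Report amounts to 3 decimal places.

thiamine hydrochloride 28.932 mg; magnesium sulfate heptahydrate 4.217 g; manganese chloride tetrahydrate 38.610 mg; lactose 47.165 g

Scale factor relative to 1 L: 2.312.
thiamine hydrochloride: 37.1 µmol/L × 337.3 g/mol × 2.312 L ÷ 1000 = 28.932 mg
magnesium sulfate heptahydrate: 7.4 mmol/L × 246.5 g/mol × 2.312 L ÷ 1000 = 4.217 g
manganese chloride tetrahydrate: 16.7 mg/L × 2.312 L = 38.610 mg
lactose: 20.4 g/L × 2.312 L = 47.165 g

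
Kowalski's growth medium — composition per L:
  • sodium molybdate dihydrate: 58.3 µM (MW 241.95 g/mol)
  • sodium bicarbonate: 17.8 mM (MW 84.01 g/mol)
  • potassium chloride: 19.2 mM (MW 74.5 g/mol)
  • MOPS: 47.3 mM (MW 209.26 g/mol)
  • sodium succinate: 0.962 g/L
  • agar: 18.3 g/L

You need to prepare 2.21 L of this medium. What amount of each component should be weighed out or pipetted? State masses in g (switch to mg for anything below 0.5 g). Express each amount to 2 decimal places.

Working volume: 2.21 L.
sodium molybdate dihydrate: 58.3 µmol/L × 241.95 g/mol × 2.21 L ÷ 1000 = 31.17 mg
sodium bicarbonate: 17.8 mmol/L × 84.01 g/mol × 2.21 L ÷ 1000 = 3.30 g
potassium chloride: 19.2 mmol/L × 74.5 g/mol × 2.21 L ÷ 1000 = 3.16 g
MOPS: 47.3 mmol/L × 209.26 g/mol × 2.21 L ÷ 1000 = 21.87 g
sodium succinate: 0.962 g/L × 2.21 L = 2.13 g
agar: 18.3 g/L × 2.21 L = 40.44 g

sodium molybdate dihydrate 31.17 mg; sodium bicarbonate 3.30 g; potassium chloride 3.16 g; MOPS 21.87 g; sodium succinate 2.13 g; agar 40.44 g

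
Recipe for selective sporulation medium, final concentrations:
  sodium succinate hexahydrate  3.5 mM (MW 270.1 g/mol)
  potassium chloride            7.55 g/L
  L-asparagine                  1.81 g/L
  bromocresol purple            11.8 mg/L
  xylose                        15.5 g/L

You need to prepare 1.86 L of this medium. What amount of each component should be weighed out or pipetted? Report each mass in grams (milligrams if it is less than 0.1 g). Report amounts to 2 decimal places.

Scale factor relative to 1 L: 1.86.
sodium succinate hexahydrate: 3.5 mmol/L × 270.1 g/mol × 1.86 L ÷ 1000 = 1.76 g
potassium chloride: 7.55 g/L × 1.86 L = 14.04 g
L-asparagine: 1.81 g/L × 1.86 L = 3.37 g
bromocresol purple: 11.8 mg/L × 1.86 L = 21.95 mg
xylose: 15.5 g/L × 1.86 L = 28.83 g

sodium succinate hexahydrate 1.76 g; potassium chloride 14.04 g; L-asparagine 3.37 g; bromocresol purple 21.95 mg; xylose 28.83 g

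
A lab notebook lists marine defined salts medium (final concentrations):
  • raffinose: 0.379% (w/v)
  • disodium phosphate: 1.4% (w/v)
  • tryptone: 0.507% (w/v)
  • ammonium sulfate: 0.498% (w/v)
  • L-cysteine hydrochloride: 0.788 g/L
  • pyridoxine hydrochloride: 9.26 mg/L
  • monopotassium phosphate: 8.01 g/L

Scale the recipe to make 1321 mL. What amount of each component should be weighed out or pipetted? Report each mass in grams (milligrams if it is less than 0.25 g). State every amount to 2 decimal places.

raffinose 5.01 g; disodium phosphate 18.49 g; tryptone 6.70 g; ammonium sulfate 6.58 g; L-cysteine hydrochloride 1.04 g; pyridoxine hydrochloride 12.23 mg; monopotassium phosphate 10.58 g

Working volume: 1321 mL = 1.321 L.
raffinose: 0.379 g per 100 mL × 1321 mL ÷ 100 = 5.01 g
disodium phosphate: 1.4% w/v = 14 g/L → 14 × 1.321 L = 18.49 g
tryptone: 0.507 g per 100 mL × 1321 mL ÷ 100 = 6.70 g
ammonium sulfate: 0.498 g per 100 mL × 1321 mL ÷ 100 = 6.58 g
L-cysteine hydrochloride: 0.788 g/L × 1.321 L = 1.04 g
pyridoxine hydrochloride: 9.26 mg/L × 1.321 L = 12.23 mg
monopotassium phosphate: 8.01 g/L × 1.321 L = 10.58 g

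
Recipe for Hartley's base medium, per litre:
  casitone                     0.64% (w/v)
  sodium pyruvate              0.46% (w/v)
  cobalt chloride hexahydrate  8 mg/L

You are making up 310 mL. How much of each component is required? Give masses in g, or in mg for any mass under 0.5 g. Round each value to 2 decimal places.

Scale factor relative to 1 L: 0.31.
casitone: 0.64 g per 100 mL × 310 mL ÷ 100 = 1.98 g
sodium pyruvate: 0.46% w/v = 4.6 g/L → 4.6 × 0.31 L = 1.43 g
cobalt chloride hexahydrate: 8 mg/L × 0.31 L = 2.48 mg

casitone 1.98 g; sodium pyruvate 1.43 g; cobalt chloride hexahydrate 2.48 mg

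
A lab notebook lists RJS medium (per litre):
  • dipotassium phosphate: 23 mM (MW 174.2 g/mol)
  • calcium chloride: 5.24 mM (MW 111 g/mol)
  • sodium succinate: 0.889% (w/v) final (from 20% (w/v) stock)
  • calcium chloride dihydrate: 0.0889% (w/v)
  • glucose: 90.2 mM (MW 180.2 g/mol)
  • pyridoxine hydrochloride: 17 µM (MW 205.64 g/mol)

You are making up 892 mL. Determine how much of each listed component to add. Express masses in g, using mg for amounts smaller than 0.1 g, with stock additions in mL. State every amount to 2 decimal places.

dipotassium phosphate 3.57 g; calcium chloride 0.52 g; sodium succinate 39.65 mL; calcium chloride dihydrate 0.79 g; glucose 14.50 g; pyridoxine hydrochloride 3.12 mg

Target volume = 892 mL = 0.892 L.
dipotassium phosphate: 23 mmol/L × 174.2 g/mol × 0.892 L ÷ 1000 = 3.57 g
calcium chloride: 5.24 mmol/L × 111 g/mol × 0.892 L ÷ 1000 = 0.52 g
sodium succinate: dilute stock: 0.889% ÷ 20% × 892 mL = 39.65 mL
calcium chloride dihydrate: 0.0889% w/v = 0.889 g/L → 0.889 × 0.892 L = 0.79 g
glucose: 90.2 mmol/L × 180.2 g/mol × 0.892 L ÷ 1000 = 14.50 g
pyridoxine hydrochloride: 17 µmol/L × 205.64 g/mol × 0.892 L ÷ 1000 = 3.12 mg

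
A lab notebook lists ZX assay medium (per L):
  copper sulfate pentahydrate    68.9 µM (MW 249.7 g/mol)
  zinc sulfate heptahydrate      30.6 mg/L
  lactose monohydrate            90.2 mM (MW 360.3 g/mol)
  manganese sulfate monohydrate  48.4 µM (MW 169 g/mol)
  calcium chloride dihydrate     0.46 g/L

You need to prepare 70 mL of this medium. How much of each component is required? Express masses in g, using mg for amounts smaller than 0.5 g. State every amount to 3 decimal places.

copper sulfate pentahydrate 1.204 mg; zinc sulfate heptahydrate 2.142 mg; lactose monohydrate 2.275 g; manganese sulfate monohydrate 0.573 mg; calcium chloride dihydrate 32.200 mg

Working volume: 70 mL = 0.07 L.
copper sulfate pentahydrate: 68.9 µmol/L × 249.7 g/mol × 0.07 L ÷ 1000 = 1.204 mg
zinc sulfate heptahydrate: 30.6 mg/L × 0.07 L = 2.142 mg
lactose monohydrate: 90.2 mmol/L × 360.3 g/mol × 0.07 L ÷ 1000 = 2.275 g
manganese sulfate monohydrate: 48.4 µmol/L × 169 g/mol × 0.07 L ÷ 1000 = 0.573 mg
calcium chloride dihydrate: 0.46 g/L × 0.07 L = 0.0322 g = 32.200 mg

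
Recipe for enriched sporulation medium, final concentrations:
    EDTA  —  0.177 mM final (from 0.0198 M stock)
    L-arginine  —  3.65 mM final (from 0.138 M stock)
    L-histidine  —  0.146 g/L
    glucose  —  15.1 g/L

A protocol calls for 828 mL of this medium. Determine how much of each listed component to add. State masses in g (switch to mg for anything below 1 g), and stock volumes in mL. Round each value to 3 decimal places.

EDTA 7.402 mL; L-arginine 21.900 mL; L-histidine 120.888 mg; glucose 12.503 g

Scale factor relative to 1 L: 0.828.
EDTA: dilute stock: 0.177 mM × 828 mL ÷ 19.8 mM = 7.402 mL
L-arginine: C1V1 = C2V2 → 3.65 mM × 828 mL ÷ 138 mM = 21.900 mL
L-histidine: 0.146 g/L × 0.828 L = 0.120888 g = 120.888 mg
glucose: 15.1 g/L × 0.828 L = 12.503 g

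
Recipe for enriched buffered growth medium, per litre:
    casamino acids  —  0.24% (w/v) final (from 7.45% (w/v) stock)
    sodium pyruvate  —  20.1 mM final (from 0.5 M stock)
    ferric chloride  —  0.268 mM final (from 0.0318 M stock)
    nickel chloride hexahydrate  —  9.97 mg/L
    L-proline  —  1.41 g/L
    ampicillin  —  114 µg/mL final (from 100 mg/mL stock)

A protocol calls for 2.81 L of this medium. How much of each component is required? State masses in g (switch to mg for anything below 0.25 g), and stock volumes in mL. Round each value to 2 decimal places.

casamino acids 90.52 mL; sodium pyruvate 112.96 mL; ferric chloride 23.68 mL; nickel chloride hexahydrate 28.02 mg; L-proline 3.96 g; ampicillin 3.20 mL

Scale factor relative to 1 L: 2.81.
casamino acids: C1V1 = C2V2 → 0.24% ÷ 7.45% × 2810 mL = 90.52 mL
sodium pyruvate: dilute stock: 20.1 mM × 2810 mL ÷ 500 mM = 112.96 mL
ferric chloride: V = C2·V2/C1 = 0.268 mM × 2810 mL ÷ 31.8 mM = 23.68 mL
nickel chloride hexahydrate: 9.97 mg/L × 2.81 L = 28.02 mg
L-proline: 1.41 g/L × 2.81 L = 3.96 g
ampicillin: dilute stock: 114 µg/mL × 2810 mL ÷ 100000 µg/mL = 3.20 mL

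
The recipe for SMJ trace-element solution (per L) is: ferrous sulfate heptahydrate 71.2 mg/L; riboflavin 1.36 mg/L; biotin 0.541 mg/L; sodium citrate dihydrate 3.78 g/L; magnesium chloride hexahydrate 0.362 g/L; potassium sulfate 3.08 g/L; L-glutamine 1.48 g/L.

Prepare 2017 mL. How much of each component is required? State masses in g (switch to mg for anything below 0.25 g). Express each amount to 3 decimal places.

ferrous sulfate heptahydrate 143.610 mg; riboflavin 2.743 mg; biotin 1.091 mg; sodium citrate dihydrate 7.624 g; magnesium chloride hexahydrate 0.730 g; potassium sulfate 6.212 g; L-glutamine 2.985 g

Working volume: 2017 mL = 2.017 L.
ferrous sulfate heptahydrate: 71.2 mg/L × 2.017 L = 143.610 mg
riboflavin: 1.36 mg/L × 2.017 L = 2.743 mg
biotin: 0.541 mg/L × 2.017 L = 1.091 mg
sodium citrate dihydrate: 3.78 g/L × 2.017 L = 7.624 g
magnesium chloride hexahydrate: 0.362 g/L × 2.017 L = 0.730 g
potassium sulfate: 3.08 g/L × 2.017 L = 6.212 g
L-glutamine: 1.48 g/L × 2.017 L = 2.985 g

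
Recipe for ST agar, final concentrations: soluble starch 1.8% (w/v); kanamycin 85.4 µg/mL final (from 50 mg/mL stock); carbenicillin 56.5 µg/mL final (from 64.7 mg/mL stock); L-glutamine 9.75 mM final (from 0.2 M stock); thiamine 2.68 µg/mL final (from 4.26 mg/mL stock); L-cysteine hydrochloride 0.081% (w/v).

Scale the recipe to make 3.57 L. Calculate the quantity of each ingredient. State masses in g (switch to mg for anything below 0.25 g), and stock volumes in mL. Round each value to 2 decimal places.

Working volume: 3.57 L.
soluble starch: 1.8% w/v = 18 g/L → 18 × 3.57 L = 64.26 g
kanamycin: dilute stock: 85.4 µg/mL × 3570 mL ÷ 50000 µg/mL = 6.10 mL
carbenicillin: C1V1 = C2V2 → 56.5 µg/mL × 3570 mL ÷ 64700 µg/mL = 3.12 mL
L-glutamine: C1V1 = C2V2 → 9.75 mM × 3570 mL ÷ 200 mM = 174.04 mL
thiamine: V = C2·V2/C1 = 2.68 µg/mL × 3570 mL ÷ 4260 µg/mL = 2.25 mL
L-cysteine hydrochloride: 0.081 g per 100 mL × 3570 mL ÷ 100 = 2.89 g

soluble starch 64.26 g; kanamycin 6.10 mL; carbenicillin 3.12 mL; L-glutamine 174.04 mL; thiamine 2.25 mL; L-cysteine hydrochloride 2.89 g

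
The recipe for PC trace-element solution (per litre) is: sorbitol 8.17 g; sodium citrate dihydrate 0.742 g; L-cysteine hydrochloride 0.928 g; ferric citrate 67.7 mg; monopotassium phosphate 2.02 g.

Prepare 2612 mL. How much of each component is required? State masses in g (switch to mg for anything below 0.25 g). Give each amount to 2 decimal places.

Scale factor = 2612 mL / 1000 mL = 2.612.
sorbitol: 8.17 g × (2612 mL / 1000 mL) = 21.34 g
sodium citrate dihydrate: 0.742 g × (2612 mL / 1000 mL) = 1.94 g
L-cysteine hydrochloride: 0.928 g × (2612 mL / 1000 mL) = 2.42 g
ferric citrate: 67.7 mg × (2612 mL / 1000 mL) = 176.83 mg
monopotassium phosphate: 2.02 g × (2612 mL / 1000 mL) = 5.28 g

sorbitol 21.34 g; sodium citrate dihydrate 1.94 g; L-cysteine hydrochloride 2.42 g; ferric citrate 176.83 mg; monopotassium phosphate 5.28 g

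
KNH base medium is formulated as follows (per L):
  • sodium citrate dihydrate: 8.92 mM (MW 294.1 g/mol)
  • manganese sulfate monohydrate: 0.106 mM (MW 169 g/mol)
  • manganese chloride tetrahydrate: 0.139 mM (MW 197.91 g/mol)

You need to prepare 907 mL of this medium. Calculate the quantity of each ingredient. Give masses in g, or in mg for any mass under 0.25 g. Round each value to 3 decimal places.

sodium citrate dihydrate 2.379 g; manganese sulfate monohydrate 16.248 mg; manganese chloride tetrahydrate 24.951 mg

Scale factor relative to 1 L: 0.907.
sodium citrate dihydrate: 8.92 mmol/L × 294.1 g/mol × 0.907 L ÷ 1000 = 2.379 g
manganese sulfate monohydrate: 0.106 mmol/L × 169 mg/mmol × 0.907 L = 16.248 mg
manganese chloride tetrahydrate: 0.139 mmol/L × 197.91 mg/mmol × 0.907 L = 24.951 mg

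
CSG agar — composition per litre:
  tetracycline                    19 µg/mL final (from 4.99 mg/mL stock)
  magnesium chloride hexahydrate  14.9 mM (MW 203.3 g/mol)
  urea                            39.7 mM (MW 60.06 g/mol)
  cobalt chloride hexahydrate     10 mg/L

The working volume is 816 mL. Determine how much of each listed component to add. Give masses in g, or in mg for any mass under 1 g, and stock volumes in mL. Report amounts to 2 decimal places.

Working volume: 816 mL = 0.816 L.
tetracycline: C1V1 = C2V2 → 19 µg/mL × 816 mL ÷ 4990 µg/mL = 3.11 mL
magnesium chloride hexahydrate: 14.9 mmol/L × 203.3 g/mol × 0.816 L ÷ 1000 = 2.47 g
urea: 39.7 mmol/L × 60.06 g/mol × 0.816 L ÷ 1000 = 1.95 g
cobalt chloride hexahydrate: 10 mg/L × 0.816 L = 8.16 mg

tetracycline 3.11 mL; magnesium chloride hexahydrate 2.47 g; urea 1.95 g; cobalt chloride hexahydrate 8.16 mg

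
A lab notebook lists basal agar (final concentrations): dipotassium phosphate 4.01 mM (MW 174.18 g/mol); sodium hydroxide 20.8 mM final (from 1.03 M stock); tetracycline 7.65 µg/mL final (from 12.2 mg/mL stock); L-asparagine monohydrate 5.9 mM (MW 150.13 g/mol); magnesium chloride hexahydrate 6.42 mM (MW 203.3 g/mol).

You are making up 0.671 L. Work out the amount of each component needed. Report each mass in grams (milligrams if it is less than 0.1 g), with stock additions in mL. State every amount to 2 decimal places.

dipotassium phosphate 0.47 g; sodium hydroxide 13.55 mL; tetracycline 0.42 mL; L-asparagine monohydrate 0.59 g; magnesium chloride hexahydrate 0.88 g

Scale factor relative to 1 L: 0.671.
dipotassium phosphate: 4.01 mmol/L × 174.18 g/mol × 0.671 L ÷ 1000 = 0.47 g
sodium hydroxide: dilute stock: 20.8 mM × 671 mL ÷ 1030 mM = 13.55 mL
tetracycline: dilute stock: 7.65 µg/mL × 671 mL ÷ 12200 µg/mL = 0.42 mL
L-asparagine monohydrate: 5.9 mmol/L × 150.13 g/mol × 0.671 L ÷ 1000 = 0.59 g
magnesium chloride hexahydrate: 6.42 mmol/L × 203.3 g/mol × 0.671 L ÷ 1000 = 0.88 g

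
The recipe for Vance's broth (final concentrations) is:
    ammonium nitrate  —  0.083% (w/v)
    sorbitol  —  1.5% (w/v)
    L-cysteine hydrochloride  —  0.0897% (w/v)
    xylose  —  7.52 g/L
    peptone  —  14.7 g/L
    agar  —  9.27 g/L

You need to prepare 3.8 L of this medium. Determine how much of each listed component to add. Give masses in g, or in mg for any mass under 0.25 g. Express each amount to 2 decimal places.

Working volume: 3.8 L.
ammonium nitrate: 0.083 g per 100 mL × 3800 mL ÷ 100 = 3.15 g
sorbitol: 1.5% w/v = 15 g/L → 15 × 3.8 L = 57.00 g
L-cysteine hydrochloride: 0.0897% w/v = 0.897 g/L → 0.897 × 3.8 L = 3.41 g
xylose: 7.52 g/L × 3.8 L = 28.58 g
peptone: 14.7 g/L × 3.8 L = 55.86 g
agar: 9.27 g/L × 3.8 L = 35.23 g

ammonium nitrate 3.15 g; sorbitol 57.00 g; L-cysteine hydrochloride 3.41 g; xylose 28.58 g; peptone 55.86 g; agar 35.23 g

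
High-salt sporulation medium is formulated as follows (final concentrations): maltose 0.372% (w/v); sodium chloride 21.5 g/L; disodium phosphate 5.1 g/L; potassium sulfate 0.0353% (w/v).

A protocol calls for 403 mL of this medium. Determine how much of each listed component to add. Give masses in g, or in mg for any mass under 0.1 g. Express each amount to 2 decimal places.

maltose 1.50 g; sodium chloride 8.66 g; disodium phosphate 2.06 g; potassium sulfate 0.14 g

Scale factor relative to 1 L: 0.403.
maltose: 0.372 g per 100 mL × 403 mL ÷ 100 = 1.50 g
sodium chloride: 21.5 g/L × 0.403 L = 8.66 g
disodium phosphate: 5.1 g/L × 0.403 L = 2.06 g
potassium sulfate: 0.0353% w/v = 0.353 g/L → 0.353 × 0.403 L = 0.14 g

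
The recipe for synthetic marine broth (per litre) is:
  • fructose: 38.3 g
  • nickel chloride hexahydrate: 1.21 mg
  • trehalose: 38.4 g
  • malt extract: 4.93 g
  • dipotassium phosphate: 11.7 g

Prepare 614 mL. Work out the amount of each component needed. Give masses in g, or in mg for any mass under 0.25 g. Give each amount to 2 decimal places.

fructose 23.52 g; nickel chloride hexahydrate 0.74 mg; trehalose 23.58 g; malt extract 3.03 g; dipotassium phosphate 7.18 g

Ratio of target to recipe volume: 614 / 1000 = 0.614.
fructose: 38.3 g × (614 mL / 1000 mL) = 23.52 g
nickel chloride hexahydrate: 1.21 mg × (614 mL / 1000 mL) = 0.74 mg
trehalose: 38.4 g × (614 mL / 1000 mL) = 23.58 g
malt extract: 4.93 g × (614 mL / 1000 mL) = 3.03 g
dipotassium phosphate: 11.7 g × (614 mL / 1000 mL) = 7.18 g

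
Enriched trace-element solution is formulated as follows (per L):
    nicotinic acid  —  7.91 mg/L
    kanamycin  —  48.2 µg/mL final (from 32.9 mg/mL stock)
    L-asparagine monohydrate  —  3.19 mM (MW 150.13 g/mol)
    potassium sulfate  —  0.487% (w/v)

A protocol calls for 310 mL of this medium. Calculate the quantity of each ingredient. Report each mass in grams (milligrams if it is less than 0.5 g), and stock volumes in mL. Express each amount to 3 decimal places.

nicotinic acid 2.452 mg; kanamycin 0.454 mL; L-asparagine monohydrate 148.464 mg; potassium sulfate 1.510 g

Working volume: 310 mL = 0.31 L.
nicotinic acid: 7.91 mg/L × 0.31 L = 2.452 mg
kanamycin: V = C2·V2/C1 = 48.2 µg/mL × 310 mL ÷ 32900 µg/mL = 0.454 mL
L-asparagine monohydrate: 3.19 mmol/L × 150.13 mg/mmol × 0.31 L = 148.464 mg
potassium sulfate: 0.487 g per 100 mL × 310 mL ÷ 100 = 1.510 g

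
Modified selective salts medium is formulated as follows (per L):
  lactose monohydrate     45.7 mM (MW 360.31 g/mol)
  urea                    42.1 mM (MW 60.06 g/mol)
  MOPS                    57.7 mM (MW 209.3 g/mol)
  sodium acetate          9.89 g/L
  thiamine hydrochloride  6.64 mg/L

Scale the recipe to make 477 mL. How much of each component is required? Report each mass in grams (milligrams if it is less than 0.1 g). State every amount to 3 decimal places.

lactose monohydrate 7.854 g; urea 1.206 g; MOPS 5.761 g; sodium acetate 4.718 g; thiamine hydrochloride 3.167 mg

Scale factor relative to 1 L: 0.477.
lactose monohydrate: 45.7 mmol/L × 360.31 g/mol × 0.477 L ÷ 1000 = 7.854 g
urea: 42.1 mmol/L × 60.06 g/mol × 0.477 L ÷ 1000 = 1.206 g
MOPS: 57.7 mmol/L × 209.3 g/mol × 0.477 L ÷ 1000 = 5.761 g
sodium acetate: 9.89 g/L × 0.477 L = 4.718 g
thiamine hydrochloride: 6.64 mg/L × 0.477 L = 3.167 mg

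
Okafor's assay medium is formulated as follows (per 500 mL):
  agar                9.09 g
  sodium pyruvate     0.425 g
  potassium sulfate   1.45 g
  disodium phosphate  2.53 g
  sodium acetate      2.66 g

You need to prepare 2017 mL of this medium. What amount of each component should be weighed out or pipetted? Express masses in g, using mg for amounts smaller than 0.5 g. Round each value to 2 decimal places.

agar 36.67 g; sodium pyruvate 1.71 g; potassium sulfate 5.85 g; disodium phosphate 10.21 g; sodium acetate 10.73 g

Scale factor = 2017 mL / 500 mL = 4.034.
agar: 9.09 g × (2017 mL / 500 mL) = 36.67 g
sodium pyruvate: 0.425 g × (2017 mL / 500 mL) = 1.71 g
potassium sulfate: 1.45 g × (2017 mL / 500 mL) = 5.85 g
disodium phosphate: 2.53 g × (2017 mL / 500 mL) = 10.21 g
sodium acetate: 2.66 g × (2017 mL / 500 mL) = 10.73 g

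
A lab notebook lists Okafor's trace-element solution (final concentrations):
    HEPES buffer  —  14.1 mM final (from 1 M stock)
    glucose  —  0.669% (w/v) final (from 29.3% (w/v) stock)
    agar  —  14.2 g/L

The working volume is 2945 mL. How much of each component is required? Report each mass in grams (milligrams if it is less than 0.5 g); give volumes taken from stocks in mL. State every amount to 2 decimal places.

Working volume: 2945 mL = 2.945 L.
HEPES buffer: V = C2·V2/C1 = 14.1 mM × 2945 mL ÷ 1000 mM = 41.52 mL
glucose: dilute stock: 0.669% ÷ 29.3% × 2945 mL = 67.24 mL
agar: 14.2 g/L × 2.945 L = 41.82 g

HEPES buffer 41.52 mL; glucose 67.24 mL; agar 41.82 g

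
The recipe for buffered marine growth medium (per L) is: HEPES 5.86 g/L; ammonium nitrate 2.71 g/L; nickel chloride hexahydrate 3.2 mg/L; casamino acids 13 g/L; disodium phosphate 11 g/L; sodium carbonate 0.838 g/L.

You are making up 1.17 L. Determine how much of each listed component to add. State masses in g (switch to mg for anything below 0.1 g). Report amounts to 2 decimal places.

HEPES 6.86 g; ammonium nitrate 3.17 g; nickel chloride hexahydrate 3.74 mg; casamino acids 15.21 g; disodium phosphate 12.87 g; sodium carbonate 0.98 g

Scale factor relative to 1 L: 1.17.
HEPES: 5.86 g/L × 1.17 L = 6.86 g
ammonium nitrate: 2.71 g/L × 1.17 L = 3.17 g
nickel chloride hexahydrate: 3.2 mg/L × 1.17 L = 3.74 mg
casamino acids: 13 g/L × 1.17 L = 15.21 g
disodium phosphate: 11 g/L × 1.17 L = 12.87 g
sodium carbonate: 0.838 g/L × 1.17 L = 0.98 g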